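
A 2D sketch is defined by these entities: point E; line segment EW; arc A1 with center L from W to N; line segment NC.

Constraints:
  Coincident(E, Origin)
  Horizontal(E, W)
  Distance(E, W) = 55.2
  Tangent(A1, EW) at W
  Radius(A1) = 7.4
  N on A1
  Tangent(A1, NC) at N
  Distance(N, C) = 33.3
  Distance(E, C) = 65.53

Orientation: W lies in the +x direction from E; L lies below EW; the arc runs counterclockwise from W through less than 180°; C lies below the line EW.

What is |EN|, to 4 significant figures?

48.51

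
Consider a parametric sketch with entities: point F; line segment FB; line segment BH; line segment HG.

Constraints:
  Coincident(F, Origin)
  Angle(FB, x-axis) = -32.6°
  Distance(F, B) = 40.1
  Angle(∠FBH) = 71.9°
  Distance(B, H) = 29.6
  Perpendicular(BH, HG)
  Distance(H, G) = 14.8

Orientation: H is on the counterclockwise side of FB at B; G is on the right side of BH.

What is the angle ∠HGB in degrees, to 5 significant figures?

63.435°

∠FBH = 71.9°, so BH runs at -32.6° + (180° − 71.9°) = 75.500° from the x-axis; with |BH| = 29.6, H = B + 29.6·(cos 75.500°, sin 75.500°) = (41.194, 7.0525). BH ⟂ HG; with |HG| = 14.8 on the right of BH, G = H + 14.8·(0.96815, -0.25038) = (55.522, 3.3468). Then cos ∠HGB = GH·GB / (|GH||GB|), giving 63.435°.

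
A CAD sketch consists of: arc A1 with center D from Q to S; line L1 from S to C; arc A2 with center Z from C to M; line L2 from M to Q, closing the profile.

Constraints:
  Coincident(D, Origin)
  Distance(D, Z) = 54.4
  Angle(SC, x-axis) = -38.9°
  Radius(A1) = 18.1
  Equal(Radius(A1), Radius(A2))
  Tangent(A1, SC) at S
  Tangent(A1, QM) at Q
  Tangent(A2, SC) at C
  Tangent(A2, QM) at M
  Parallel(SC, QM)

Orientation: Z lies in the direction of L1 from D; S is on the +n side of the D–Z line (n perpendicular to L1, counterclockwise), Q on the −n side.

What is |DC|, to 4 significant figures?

57.33

Tangency of A1 to both parallel lines with radius 18.1 puts S and Q at D ± 18.1·n: S = (11.37, 14.09), Q = (-11.37, -14.09). Equal radii place C and M the same way about Z: C = Z + 18.1·n = (53.70, -20.07), M = Z − 18.1·n = (30.97, -48.25). Then |DC| = |C − D| = 57.33.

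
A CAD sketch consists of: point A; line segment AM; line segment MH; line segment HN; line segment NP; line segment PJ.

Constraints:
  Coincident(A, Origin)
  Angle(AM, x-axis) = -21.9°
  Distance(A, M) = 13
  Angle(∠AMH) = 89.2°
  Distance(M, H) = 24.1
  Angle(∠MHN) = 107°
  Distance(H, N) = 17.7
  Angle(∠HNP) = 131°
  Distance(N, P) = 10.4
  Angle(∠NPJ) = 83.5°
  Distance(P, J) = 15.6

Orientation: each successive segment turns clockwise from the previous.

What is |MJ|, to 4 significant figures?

19.76

∠HNP = 131.0° gives NP at 125.3° from the x-axis; with |NP| = 10.4, P = (-20.86, -16.84). ∠NPJ = 83.5° gives PJ at 28.80° from the x-axis; with |PJ| = 15.6, J = (-7.190, -9.321). Then |MJ| = |J − M| = 19.76.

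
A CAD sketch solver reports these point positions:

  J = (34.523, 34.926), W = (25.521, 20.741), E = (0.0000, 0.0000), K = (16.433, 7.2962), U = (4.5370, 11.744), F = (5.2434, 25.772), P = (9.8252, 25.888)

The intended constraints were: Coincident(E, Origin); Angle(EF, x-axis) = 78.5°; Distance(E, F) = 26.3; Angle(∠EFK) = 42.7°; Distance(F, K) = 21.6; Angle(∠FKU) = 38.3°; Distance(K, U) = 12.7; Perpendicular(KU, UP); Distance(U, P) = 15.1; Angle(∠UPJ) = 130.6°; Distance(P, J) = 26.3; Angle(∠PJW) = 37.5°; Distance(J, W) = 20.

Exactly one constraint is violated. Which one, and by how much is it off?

Distance(J, W) = 20 — off by 3.20.

E = (0.00, 0.00) ✓; EF at 78.50° ✓; |EF| = 26.30 ✓; ∠EFK = 42.70° ✓; |FK| = 21.60 ✓; ∠FKU = 38.30° ✓; |KU| = 12.70 ✓; ∠(KU, UP) = 90.00° ✓; |UP| = 15.10 ✓; ∠UPJ = 130.6° ✓; |PJ| = 26.30 ✓; ∠PJW = 37.50° ✓; |JW| = 16.80 ✗.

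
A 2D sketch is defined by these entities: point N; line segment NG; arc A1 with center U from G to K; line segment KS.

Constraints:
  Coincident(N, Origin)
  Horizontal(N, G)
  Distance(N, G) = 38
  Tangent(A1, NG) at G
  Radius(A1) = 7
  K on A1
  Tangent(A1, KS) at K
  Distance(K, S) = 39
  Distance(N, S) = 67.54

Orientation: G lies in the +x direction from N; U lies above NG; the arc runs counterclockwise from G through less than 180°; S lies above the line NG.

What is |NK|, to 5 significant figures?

45.311

N is at the origin; N and G share the same y with |NG| = 38.0 and G on the +x side, so G = (38.000, 0.0000). Tangency of A1 to NG means the radius UG is perpendicular to NG, so U = G + (0, 7) = (38.000, 7.0000). Since UK ⟂ KS (tangency), |US| = √(7.0² + 39.0²) = 39.623 regardless of where K sits on A1. So S lies on both circle(N, 67.54) and circle(U, 39.623); the above-NG intersection is S = (50.812, 44.495). K is the foot of the tangent from S: K = (44.920, 5.9424).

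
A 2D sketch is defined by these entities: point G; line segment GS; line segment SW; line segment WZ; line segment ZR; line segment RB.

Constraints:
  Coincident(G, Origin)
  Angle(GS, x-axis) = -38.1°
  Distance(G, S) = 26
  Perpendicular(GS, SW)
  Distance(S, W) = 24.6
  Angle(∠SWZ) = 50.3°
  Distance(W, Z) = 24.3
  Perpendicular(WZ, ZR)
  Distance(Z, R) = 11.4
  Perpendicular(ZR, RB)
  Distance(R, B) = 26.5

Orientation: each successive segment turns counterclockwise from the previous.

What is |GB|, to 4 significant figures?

38.99

G is at the origin; GS runs at -38.1° with length 26.0, so S = (20.46, -16.04). GS ⟂ SW, so SW runs at 51.90°; with |SW| = 24.6, W = (35.64, 3.316). ∠SWZ = 50.3° gives WZ at -178.4° from the x-axis; with |WZ| = 24.3, Z = (11.35, 2.637). WZ is perpendicular to ZR, so ZR runs at -88.40°; with |ZR| = 11.4, R = (11.67, -8.758). ZR ⟂ RB, so RB runs at 1.600°; with |RB| = 26.5, B = (38.16, -8.018). Then |GB| = |B − G| = 38.99.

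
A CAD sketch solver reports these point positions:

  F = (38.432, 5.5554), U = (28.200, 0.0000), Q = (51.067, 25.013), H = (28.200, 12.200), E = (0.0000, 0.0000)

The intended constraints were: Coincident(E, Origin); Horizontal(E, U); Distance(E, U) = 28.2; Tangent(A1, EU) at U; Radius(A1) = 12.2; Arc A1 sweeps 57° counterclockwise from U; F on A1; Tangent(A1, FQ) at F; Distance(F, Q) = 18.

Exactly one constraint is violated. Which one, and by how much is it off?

Distance(F, Q) = 18 — off by 5.20.

E = (0.00, 0.00) ✓; E.y = 0.00, U.y = 0.00 ✓; |EU| = 28.20 ✓; ∠(HU, UE) = 90.00° ✓; |HU| = 12.20 ✓; bearing(H→F) − bearing(H→U) = 57.00° ✓; |HF| = 12.20 ✓; ∠(HF, FQ) = 90.00° ✓; |FQ| = 23.20 ✗.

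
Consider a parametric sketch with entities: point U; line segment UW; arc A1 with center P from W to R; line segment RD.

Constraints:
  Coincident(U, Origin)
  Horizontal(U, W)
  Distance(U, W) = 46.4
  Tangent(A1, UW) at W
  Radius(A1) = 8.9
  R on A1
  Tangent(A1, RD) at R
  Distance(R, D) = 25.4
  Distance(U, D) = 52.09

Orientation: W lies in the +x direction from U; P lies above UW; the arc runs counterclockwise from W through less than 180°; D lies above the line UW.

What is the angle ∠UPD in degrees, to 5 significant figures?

84.513°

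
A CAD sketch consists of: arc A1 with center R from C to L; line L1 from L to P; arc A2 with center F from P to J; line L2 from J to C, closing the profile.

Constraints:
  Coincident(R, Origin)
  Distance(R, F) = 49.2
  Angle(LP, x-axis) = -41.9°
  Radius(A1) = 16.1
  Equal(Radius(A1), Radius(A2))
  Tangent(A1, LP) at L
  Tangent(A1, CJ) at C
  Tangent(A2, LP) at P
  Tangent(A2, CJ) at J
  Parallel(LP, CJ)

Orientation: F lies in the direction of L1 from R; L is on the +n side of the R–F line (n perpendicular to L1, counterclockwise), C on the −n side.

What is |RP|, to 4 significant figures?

51.77

The slot axis is L1's direction at -41.9°, so u = (cos -41.9°, sin -41.9°) = (0.7443, -0.6678) and n = (−sin -41.9°, cos -41.9°) = (0.6678, 0.7443). R is at the origin and F lies 49.2 along u from R, so F = 49.2·u = (36.62, -32.86). Tangency of A1 to both parallel lines with radius 16.1 puts L and C at R ± 16.1·n: L = (10.75, 11.98), C = (-10.75, -11.98). Equal radii place P and J the same way about F: P = F + 16.1·n = (47.37, -20.87), J = F − 16.1·n = (25.87, -44.84). Then |RP| = |P − R| = 51.77.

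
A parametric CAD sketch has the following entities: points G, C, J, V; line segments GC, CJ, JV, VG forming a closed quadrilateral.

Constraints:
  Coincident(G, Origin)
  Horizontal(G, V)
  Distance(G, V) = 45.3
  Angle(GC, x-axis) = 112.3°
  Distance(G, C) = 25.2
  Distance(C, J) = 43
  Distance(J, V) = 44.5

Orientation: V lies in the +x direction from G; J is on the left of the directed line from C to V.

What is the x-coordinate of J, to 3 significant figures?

29.4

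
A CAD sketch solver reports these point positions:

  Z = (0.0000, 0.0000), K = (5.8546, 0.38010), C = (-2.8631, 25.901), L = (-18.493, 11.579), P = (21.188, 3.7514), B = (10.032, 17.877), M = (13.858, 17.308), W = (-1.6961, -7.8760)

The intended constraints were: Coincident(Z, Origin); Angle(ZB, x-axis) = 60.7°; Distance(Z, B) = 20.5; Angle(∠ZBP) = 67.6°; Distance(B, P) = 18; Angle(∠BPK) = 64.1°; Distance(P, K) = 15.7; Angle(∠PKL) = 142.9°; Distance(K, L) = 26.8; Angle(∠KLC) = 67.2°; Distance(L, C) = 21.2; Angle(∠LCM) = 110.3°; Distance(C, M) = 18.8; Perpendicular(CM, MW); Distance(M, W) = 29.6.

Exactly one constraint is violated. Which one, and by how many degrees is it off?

Perpendicular(CM, MW) — off by 4.50°.

Z = (0.00, 0.00) ✓; ZB at 60.70° ✓; |ZB| = 20.50 ✓; ∠ZBP = 67.60° ✓; |BP| = 18.00 ✓; ∠BPK = 64.10° ✓; |PK| = 15.70 ✓; ∠PKL = 142.9° ✓; |KL| = 26.80 ✓; ∠KLC = 67.20° ✓; |LC| = 21.20 ✓; ∠LCM = 110.3° ✓; |CM| = 18.80 ✓; ∠(CM, MW) = 94.50° ✗; |MW| = 29.60 ✓.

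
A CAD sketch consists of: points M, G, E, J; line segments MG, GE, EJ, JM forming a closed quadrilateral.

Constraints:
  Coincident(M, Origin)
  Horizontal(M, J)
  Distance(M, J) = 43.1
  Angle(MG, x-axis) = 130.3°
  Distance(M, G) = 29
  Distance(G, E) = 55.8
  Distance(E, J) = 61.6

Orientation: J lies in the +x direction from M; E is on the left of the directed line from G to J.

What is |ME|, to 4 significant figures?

63.02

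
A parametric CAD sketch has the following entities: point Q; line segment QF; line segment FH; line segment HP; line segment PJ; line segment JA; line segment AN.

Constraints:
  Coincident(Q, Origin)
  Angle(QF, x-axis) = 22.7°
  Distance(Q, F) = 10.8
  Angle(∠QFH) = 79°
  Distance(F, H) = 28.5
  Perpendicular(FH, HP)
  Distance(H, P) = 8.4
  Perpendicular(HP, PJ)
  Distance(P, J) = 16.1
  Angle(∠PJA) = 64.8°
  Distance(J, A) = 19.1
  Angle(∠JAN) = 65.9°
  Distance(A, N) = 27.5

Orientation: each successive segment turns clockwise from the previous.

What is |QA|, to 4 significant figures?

26.85

HP ⟂ PJ, so PJ runs at 101.7°; with |PJ| = 16.1, J = (4.253, -9.678). ∠PJA = 64.8° gives JA at -13.50° from the x-axis; with |JA| = 19.1, A = (22.82, -14.14). Then |QA| = |A − Q| = 26.85.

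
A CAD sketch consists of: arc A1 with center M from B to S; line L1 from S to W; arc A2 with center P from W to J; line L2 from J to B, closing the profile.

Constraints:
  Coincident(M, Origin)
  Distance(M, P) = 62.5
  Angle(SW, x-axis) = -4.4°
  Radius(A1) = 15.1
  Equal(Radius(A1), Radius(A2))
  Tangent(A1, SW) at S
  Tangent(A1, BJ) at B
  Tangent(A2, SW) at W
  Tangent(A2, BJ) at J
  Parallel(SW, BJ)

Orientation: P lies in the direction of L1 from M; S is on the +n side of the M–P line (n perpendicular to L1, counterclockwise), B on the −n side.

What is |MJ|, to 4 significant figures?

64.30

Tangency of A1 to both parallel lines with radius 15.1 puts S and B at M ± 15.1·n: S = (1.158, 15.06), B = (-1.158, -15.06). Equal radii place W and J the same way about P: W = P + 15.1·n = (63.47, 10.26), J = P − 15.1·n = (61.16, -19.85). Then |MJ| = |J − M| = 64.30.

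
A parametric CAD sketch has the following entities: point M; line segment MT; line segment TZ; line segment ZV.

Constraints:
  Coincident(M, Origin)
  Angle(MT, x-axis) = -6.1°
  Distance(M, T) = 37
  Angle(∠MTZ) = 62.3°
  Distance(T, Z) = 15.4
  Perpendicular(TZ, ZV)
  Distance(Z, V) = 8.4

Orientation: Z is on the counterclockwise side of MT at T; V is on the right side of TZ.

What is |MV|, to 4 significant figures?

41.20

∠MTZ = 62.3°, so TZ runs at -6.1° + (180° − 62.3°) = 111.6° from the x-axis; with |TZ| = 15.4, Z = T + 15.4·(cos 111.6°, sin 111.6°) = (31.12, 10.39). The perpendicularity gives ZV at right angles to TZ; with |ZV| = 8.4 on the right of TZ, V = Z + 8.4·(0.9298, 0.3681) = (38.93, 13.48). Then |MV| = |V − M| = 41.20.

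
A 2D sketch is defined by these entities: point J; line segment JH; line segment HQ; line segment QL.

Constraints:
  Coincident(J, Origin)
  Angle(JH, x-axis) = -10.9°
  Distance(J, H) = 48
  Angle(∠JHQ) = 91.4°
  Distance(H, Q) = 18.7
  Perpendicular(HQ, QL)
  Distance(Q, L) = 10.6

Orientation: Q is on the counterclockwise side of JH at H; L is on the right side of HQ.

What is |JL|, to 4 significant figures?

61.86

J is at the origin; JH runs at -10.9° with length 48.0, so H = 48.0·(cos -10.9°, sin -10.9°) = (47.13, -9.077). ∠JHQ = 91.4°, so HQ runs at -10.9° + (180° − 91.4°) = 77.70° from the x-axis; with |HQ| = 18.7, Q = H + 18.7·(cos 77.70°, sin 77.70°) = (51.12, 9.194). HQ ⟂ QL; with |QL| = 10.6 on the right of HQ, L = Q + 10.6·(0.9770, -0.2130) = (61.47, 6.936). Then |JL| = |L − J| = 61.86.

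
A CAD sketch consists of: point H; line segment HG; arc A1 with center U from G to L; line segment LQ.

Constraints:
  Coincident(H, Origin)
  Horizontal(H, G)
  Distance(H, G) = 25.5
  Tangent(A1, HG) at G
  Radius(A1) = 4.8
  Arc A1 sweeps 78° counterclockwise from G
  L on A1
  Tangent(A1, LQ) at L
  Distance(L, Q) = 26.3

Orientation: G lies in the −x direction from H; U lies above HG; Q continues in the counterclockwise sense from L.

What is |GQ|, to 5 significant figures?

31.227

H is at the origin; H and G share the same y with |HG| = 25.5 and G on the −x side, so G = (-25.500, 0.0000). Since A1 is tangent to HG there, UG ⟂ HG, so U = G + (0, 4.8) = (-25.500, 4.8000). On A1, G sits at bearing -90° from U; a 78° counterclockwise sweep puts L at bearing -12°, so L = U + 4.8·(cos -12°, sin -12°) = (-20.805, 3.8020). Since A1 is tangent to LQ there, UL ⟂ LQ, so LQ runs along (−sin -12°, cos -12°); with |LQ| = 26.3, Q = (-15.337, 29.527). Then |GQ| = |Q − G| = 31.227.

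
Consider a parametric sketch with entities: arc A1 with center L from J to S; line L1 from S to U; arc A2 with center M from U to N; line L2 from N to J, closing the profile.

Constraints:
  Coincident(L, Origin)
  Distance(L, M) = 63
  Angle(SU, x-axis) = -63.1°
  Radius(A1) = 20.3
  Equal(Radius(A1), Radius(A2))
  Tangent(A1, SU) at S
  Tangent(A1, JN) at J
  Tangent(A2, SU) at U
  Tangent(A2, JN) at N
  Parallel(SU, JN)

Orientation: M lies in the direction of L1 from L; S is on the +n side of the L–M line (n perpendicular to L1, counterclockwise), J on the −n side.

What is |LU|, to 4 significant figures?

66.19

The slot axis is L1's direction at -63.1°, so u = (cos -63.1°, sin -63.1°) = (0.4524, -0.8918) and n = (−sin -63.1°, cos -63.1°) = (0.8918, 0.4524). L is at the origin and M lies 63.0 along u from L, so M = 63.0·u = (28.50, -56.18). Tangency of A1 to both parallel lines with radius 20.3 puts S and J at L ± 20.3·n: S = (18.10, 9.184), J = (-18.10, -9.184). Equal radii place U and N the same way about M: U = M + 20.3·n = (46.61, -47.00), N = M − 20.3·n = (10.40, -65.37). Then |LU| = |U − L| = 66.19.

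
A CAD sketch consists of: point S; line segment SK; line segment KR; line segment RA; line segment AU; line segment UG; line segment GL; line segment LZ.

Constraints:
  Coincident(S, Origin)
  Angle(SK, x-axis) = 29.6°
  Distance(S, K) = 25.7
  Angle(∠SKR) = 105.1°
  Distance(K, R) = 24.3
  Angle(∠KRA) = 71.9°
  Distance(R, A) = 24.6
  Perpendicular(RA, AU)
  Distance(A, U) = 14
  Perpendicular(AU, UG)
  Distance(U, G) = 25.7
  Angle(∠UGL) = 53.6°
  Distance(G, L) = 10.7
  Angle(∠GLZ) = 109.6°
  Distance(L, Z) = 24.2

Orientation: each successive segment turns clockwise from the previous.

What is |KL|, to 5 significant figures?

17.859

The perpendicularity gives UG at right angles to AU, so UG runs at 26.600°; with |UG| = 25.7, G = (34.153, 8.4326). ∠UGL = 53.6° gives GL at -99.800° from the x-axis; with |GL| = 10.7, L = (32.332, -2.1113). Then |KL| = |L − K| = 17.859.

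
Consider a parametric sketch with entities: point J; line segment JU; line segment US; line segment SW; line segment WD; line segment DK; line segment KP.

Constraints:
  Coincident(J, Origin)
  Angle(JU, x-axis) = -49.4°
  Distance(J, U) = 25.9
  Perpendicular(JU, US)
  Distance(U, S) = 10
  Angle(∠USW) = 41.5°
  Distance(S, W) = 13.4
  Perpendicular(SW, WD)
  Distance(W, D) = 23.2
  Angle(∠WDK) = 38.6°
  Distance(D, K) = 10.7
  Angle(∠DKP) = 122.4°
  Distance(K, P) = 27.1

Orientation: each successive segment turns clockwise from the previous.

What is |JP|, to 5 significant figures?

9.3181

J is at the origin; JU runs at -49.4° with length 25.9, so U = (16.855, -19.665). The perpendicularity gives US at right angles to JU, so US runs at -139.40°; with |US| = 10.0, S = (9.2623, -26.173). ∠USW = 41.5° gives SW at 82.100° from the x-axis; with |SW| = 13.4, W = (11.104, -12.900). The perpendicularity gives WD at right angles to SW, so WD runs at -7.9000°; with |WD| = 23.2, D = (34.084, -16.089). ∠WDK = 38.6° gives DK at -149.30° from the x-axis; with |DK| = 10.7, K = (24.883, -21.552). ∠DKP = 122.4° gives KP at 153.10° from the x-axis; with |KP| = 27.1, P = (0.71578, -9.2906). Then |JP| = |P − J| = 9.3181.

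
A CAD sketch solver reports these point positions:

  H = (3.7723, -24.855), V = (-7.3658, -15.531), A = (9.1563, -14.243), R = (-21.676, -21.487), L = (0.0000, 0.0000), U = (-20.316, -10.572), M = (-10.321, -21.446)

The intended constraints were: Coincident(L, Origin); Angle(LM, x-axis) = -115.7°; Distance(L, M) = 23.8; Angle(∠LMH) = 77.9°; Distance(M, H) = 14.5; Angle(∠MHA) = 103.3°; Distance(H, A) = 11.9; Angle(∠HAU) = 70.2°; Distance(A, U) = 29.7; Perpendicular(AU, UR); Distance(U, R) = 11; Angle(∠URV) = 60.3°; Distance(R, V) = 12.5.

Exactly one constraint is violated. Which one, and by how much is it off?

Distance(R, V) = 12.5 — off by 3.00.

L = (0.00, 0.00) ✓; LM at -115.7° ✓; |LM| = 23.80 ✓; ∠LMH = 77.90° ✓; |MH| = 14.50 ✓; ∠MHA = 103.3° ✓; |HA| = 11.90 ✓; ∠HAU = 70.20° ✓; |AU| = 29.70 ✓; ∠(AU, UR) = 90.00° ✓; |UR| = 11.00 ✓; ∠URV = 60.30° ✓; |RV| = 15.50 ✗.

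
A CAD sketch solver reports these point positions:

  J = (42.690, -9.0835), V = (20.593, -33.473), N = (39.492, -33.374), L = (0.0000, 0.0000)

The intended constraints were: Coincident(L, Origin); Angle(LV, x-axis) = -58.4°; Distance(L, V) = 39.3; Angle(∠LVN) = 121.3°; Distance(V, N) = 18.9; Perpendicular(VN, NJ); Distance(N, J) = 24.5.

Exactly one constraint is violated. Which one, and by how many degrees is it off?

Perpendicular(VN, NJ) — off by 7.80°.

L = (0.00, 0.00) ✓; LV at -58.40° ✓; |LV| = 39.30 ✓; ∠LVN = 121.3° ✓; |VN| = 18.90 ✓; ∠(VN, NJ) = 82.20° ✗; |NJ| = 24.50 ✓.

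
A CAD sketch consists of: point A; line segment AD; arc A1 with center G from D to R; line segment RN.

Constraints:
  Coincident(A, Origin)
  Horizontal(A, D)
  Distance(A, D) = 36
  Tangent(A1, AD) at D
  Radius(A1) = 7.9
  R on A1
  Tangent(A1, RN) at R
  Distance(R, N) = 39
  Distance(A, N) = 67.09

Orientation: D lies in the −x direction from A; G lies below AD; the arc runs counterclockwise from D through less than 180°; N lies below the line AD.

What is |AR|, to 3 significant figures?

44.3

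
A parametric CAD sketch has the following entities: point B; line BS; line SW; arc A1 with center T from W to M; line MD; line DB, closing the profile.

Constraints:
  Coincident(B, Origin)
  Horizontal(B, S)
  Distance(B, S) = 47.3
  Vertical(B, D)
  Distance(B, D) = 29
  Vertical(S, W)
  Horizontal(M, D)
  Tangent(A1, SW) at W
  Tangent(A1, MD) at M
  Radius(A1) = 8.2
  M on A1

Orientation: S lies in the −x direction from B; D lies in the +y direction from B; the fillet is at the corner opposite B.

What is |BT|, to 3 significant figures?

44.3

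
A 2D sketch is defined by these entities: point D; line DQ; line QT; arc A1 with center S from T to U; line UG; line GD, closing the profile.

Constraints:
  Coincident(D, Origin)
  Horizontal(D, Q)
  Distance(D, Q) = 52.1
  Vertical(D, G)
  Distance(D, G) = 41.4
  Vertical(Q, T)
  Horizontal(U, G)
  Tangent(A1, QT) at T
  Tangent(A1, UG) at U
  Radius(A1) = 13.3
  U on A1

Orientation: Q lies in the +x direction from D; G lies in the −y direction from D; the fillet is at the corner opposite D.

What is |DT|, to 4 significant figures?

59.19

D is at the origin; D and Q share the same y with |DQ| = 52.1 and Q on the +x side, so Q = (52.10, 0.000). DG is vertical with |DG| = 41.4 and G on the −y side, so G = (0.000, -41.40). The virtual corner opposite D is at (52.10, -41.40). Since A1 is tangent to QT there, ST ⟂ QT and A1 meets UG tangentially, so SU is at right angles to UG, with radius 13.3, so the center S sits 13.3 in from both sides at S = (38.80, -28.10). That places the tangent points at T = (52.10, -28.10) on QT and U = (38.80, -41.40) on UG. Then |DT| = |T − D| = 59.19.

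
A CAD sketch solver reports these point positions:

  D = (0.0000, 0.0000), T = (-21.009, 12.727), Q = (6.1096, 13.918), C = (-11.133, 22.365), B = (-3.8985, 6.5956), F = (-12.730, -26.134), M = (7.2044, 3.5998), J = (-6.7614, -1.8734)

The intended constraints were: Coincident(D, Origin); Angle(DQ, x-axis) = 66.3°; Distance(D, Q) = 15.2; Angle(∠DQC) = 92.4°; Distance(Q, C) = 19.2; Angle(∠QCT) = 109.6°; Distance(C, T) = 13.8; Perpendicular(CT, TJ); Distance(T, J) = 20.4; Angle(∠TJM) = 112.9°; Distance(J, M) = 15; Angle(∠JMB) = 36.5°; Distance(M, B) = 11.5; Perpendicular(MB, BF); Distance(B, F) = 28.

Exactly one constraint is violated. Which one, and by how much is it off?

Distance(B, F) = 28 — off by 5.90.

D = (0.00, 0.00) ✓; DQ at 66.30° ✓; |DQ| = 15.20 ✓; ∠DQC = 92.40° ✓; |QC| = 19.20 ✓; ∠QCT = 109.6° ✓; |CT| = 13.80 ✓; ∠(CT, TJ) = 90.00° ✓; |TJ| = 20.40 ✓; ∠TJM = 112.9° ✓; |JM| = 15.00 ✓; ∠JMB = 36.50° ✓; |MB| = 11.50 ✓; ∠(MB, BF) = 90.00° ✓; |BF| = 33.90 ✗.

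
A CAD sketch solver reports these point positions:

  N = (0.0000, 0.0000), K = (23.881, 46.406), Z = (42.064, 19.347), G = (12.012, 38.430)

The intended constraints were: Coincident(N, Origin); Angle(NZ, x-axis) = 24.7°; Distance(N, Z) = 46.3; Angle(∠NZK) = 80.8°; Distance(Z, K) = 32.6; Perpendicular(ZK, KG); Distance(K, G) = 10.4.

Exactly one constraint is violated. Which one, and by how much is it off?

Distance(K, G) = 10.4 — off by 3.90.

N = (0.00, 0.00) ✓; NZ at 24.70° ✓; |NZ| = 46.30 ✓; ∠NZK = 80.80° ✓; |ZK| = 32.60 ✓; ∠(ZK, KG) = 90.00° ✓; |KG| = 14.30 ✗.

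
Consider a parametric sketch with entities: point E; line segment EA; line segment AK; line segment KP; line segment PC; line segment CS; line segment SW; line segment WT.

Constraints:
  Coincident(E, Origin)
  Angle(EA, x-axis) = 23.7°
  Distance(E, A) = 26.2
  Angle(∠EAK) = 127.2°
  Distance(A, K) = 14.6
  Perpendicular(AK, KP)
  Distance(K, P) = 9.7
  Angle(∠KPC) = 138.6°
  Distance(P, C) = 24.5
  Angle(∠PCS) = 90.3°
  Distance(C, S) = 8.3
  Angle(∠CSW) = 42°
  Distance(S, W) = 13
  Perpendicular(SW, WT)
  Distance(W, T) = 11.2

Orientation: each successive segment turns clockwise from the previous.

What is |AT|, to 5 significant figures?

34.034

E is at the origin; EA runs at 23.7° with length 26.2, so A = (23.990, 10.531). ∠EAK = 127.2° gives AK at -29.100° from the x-axis; with |AK| = 14.6, K = (36.747, 3.4305). AK is perpendicular to KP, so KP runs at -119.10°; with |KP| = 9.7, P = (32.030, -5.0451). ∠KPC = 138.6° gives PC at -160.50° from the x-axis; with |PC| = 24.5, C = (8.9353, -13.223). ∠PCS = 90.3° gives CS at 109.80° from the x-axis; with |CS| = 8.3, S = (6.1237, -5.4140). ∠CSW = 42.0° gives SW at -28.200° from the x-axis; with |SW| = 13.0, W = (17.581, -11.557). The perpendicularity gives WT at right angles to SW, so WT runs at -118.20°; with |WT| = 11.2, T = (12.288, -21.428). Then |AT| = |T − A| = 34.034.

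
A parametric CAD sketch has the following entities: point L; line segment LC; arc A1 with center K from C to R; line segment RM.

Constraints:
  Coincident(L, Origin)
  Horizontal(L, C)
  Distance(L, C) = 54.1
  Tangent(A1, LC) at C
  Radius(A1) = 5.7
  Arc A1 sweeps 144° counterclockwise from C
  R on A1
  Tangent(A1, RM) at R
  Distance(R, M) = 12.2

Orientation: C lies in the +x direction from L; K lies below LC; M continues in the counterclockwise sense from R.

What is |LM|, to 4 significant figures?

63.09

On A1, C sits at bearing 90° from K; a 144° counterclockwise sweep puts R at bearing 234°, so R = K + 5.7·(cos 234°, sin 234°) = (50.75, -10.31). Since A1 is tangent to RM there, KR ⟂ RM, so RM runs along (−sin 234°, cos 234°); with |RM| = 12.2, M = (60.62, -17.48). Then |LM| = |M − L| = 63.09.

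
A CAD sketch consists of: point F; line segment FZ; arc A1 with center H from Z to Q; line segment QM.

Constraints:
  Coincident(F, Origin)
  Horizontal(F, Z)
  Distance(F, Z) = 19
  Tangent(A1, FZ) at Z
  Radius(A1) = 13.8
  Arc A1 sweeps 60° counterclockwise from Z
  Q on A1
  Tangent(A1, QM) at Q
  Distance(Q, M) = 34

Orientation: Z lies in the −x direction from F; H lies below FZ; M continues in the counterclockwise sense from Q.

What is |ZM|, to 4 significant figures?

46.47

F is at the origin; F and Z share the same y with |FZ| = 19.0 and Z on the −x side, so Z = (-19.00, 0.000). Tangency of A1 to FZ means the radius HZ is perpendicular to FZ, so H = Z + (0, -13.8) = (-19.00, -13.80). On A1, Z sits at bearing 90° from H; a 60° counterclockwise sweep puts Q at bearing 150°, so Q = H + 13.8·(cos 150°, sin 150°) = (-30.95, -6.900). A1 meets QM tangentially, so HQ is at right angles to QM, so QM runs along (−sin 150°, cos 150°); with |QM| = 34.0, M = (-47.95, -36.34). Then |ZM| = |M − Z| = 46.47.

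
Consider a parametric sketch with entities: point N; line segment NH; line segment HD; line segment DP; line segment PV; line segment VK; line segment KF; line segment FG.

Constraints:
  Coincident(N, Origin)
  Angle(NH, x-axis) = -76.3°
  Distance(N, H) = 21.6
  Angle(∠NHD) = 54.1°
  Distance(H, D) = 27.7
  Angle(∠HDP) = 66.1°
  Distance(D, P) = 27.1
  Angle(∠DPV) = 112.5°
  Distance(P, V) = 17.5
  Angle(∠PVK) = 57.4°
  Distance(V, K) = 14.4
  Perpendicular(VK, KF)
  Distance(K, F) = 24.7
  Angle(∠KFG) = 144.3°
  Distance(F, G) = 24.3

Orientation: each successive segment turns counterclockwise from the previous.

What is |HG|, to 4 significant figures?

60.92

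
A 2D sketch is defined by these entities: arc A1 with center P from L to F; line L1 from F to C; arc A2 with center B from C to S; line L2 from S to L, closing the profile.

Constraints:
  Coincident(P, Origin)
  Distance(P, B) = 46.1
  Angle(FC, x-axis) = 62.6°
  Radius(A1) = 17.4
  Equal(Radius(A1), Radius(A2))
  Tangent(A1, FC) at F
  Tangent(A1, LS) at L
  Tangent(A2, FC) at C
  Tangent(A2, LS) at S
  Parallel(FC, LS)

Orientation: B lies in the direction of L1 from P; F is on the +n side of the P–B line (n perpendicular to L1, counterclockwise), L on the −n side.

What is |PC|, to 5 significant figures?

49.274

The slot axis is L1's direction at 62.6°, so u = (cos 62.6°, sin 62.6°) = (0.46020, 0.88782) and n = (−sin 62.6°, cos 62.6°) = (-0.88782, 0.46020). P is at the origin and B lies 46.1 along u from P, so B = 46.1·u = (21.215, 40.928). Tangency of A1 to both parallel lines with radius 17.4 puts F and L at P ± 17.4·n: F = (-15.448, 8.0075), L = (15.448, -8.0075). Equal radii place C and S the same way about B: C = B + 17.4·n = (5.7672, 48.936), S = B − 17.4·n = (36.663, 32.921). Then |PC| = |C − P| = 49.274.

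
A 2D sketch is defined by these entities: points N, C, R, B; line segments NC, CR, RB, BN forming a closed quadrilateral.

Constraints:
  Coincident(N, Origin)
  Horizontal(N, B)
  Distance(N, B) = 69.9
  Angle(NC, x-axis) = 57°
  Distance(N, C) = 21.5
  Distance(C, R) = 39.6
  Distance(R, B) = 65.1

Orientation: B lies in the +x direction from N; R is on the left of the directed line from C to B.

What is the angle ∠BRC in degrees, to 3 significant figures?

66.0°

N is at the origin; NB is horizontal with |NB| = 69.9 and B in +x, so B = (69.9, 0). NC runs at 57.0° with |NC| = 21.5, so C = (11.7, 18.0). R is determined by |CR| = 39.6 and |RB| = 65.1 together: it lies at the intersection of circle(C, 39.6) and circle(B, 65.1). With |CB| = 60.9, the foot of the radical line on CB is 8.55 from C and the perpendicular offset is √(39.6² − 8.55²) = 38.7. Taking the left-of-CB solution: R = (31.3, 52.4).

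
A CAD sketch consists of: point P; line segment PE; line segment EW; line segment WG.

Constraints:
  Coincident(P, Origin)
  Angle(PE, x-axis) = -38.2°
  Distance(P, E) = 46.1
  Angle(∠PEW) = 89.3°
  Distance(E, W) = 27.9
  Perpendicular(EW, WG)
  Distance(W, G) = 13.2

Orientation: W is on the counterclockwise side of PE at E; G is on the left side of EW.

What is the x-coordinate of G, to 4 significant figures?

42.74

∠PEW = 89.3°, so EW runs at -38.2° + (180° − 89.3°) = 52.50° from the x-axis; with |EW| = 27.9, W = E + 27.9·(cos 52.50°, sin 52.50°) = (53.21, -6.374). EW is perpendicular to WG; with |WG| = 13.2 on the left of EW, G = W + 13.2·(-0.7934, 0.6088) = (42.74, 1.662). So G.x = 42.74.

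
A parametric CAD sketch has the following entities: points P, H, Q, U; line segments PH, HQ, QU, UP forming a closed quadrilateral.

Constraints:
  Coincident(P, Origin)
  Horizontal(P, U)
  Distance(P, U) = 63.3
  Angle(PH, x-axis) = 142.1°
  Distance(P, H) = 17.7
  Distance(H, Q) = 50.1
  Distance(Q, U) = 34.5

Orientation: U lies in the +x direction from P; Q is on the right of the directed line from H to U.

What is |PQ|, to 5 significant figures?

32.921

P is at the origin; PU is horizontal with |PU| = 63.3 and U in +x, so U = (63.3, 0). PH runs at 142.1° with |PH| = 17.7, so H = (-13.967, 10.873). Q is determined by |HQ| = 50.1 and |QU| = 34.5 together: it lies at the intersection of circle(H, 50.1) and circle(U, 34.5). With |HU| = 78.028, the foot of the radical line on HU is 47.471 from H and the perpendicular offset is √(50.1² − 47.471²) = 16.016. Taking the right-of-HU solution: Q = (30.809, -11.602).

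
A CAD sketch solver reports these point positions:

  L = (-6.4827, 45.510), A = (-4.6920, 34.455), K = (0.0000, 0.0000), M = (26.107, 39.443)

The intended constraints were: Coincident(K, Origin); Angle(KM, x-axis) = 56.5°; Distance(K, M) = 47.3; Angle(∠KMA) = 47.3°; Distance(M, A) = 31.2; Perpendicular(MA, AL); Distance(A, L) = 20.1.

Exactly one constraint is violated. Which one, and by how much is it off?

Distance(A, L) = 20.1 — off by 8.90.

K = (0.00, 0.00) ✓; KM at 56.50° ✓; |KM| = 47.30 ✓; ∠KMA = 47.30° ✓; |MA| = 31.20 ✓; ∠(MA, AL) = 90.00° ✓; |AL| = 11.20 ✗.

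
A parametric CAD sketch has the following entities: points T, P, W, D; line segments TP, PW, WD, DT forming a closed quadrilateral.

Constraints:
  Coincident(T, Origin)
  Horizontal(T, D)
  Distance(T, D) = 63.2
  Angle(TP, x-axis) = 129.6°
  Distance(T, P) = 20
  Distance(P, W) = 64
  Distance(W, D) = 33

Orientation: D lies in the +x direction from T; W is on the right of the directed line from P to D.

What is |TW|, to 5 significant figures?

44.885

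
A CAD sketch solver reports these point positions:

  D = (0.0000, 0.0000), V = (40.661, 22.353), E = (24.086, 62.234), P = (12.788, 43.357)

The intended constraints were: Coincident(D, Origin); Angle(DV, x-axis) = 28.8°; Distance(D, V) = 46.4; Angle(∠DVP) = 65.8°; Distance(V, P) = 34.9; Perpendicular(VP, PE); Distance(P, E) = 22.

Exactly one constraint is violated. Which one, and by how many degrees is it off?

Perpendicular(VP, PE) — off by 6.10°.

D = (0.00, 0.00) ✓; DV at 28.80° ✓; |DV| = 46.40 ✓; ∠DVP = 65.80° ✓; |VP| = 34.90 ✓; ∠(VP, PE) = 83.90° ✗; |PE| = 22.00 ✓.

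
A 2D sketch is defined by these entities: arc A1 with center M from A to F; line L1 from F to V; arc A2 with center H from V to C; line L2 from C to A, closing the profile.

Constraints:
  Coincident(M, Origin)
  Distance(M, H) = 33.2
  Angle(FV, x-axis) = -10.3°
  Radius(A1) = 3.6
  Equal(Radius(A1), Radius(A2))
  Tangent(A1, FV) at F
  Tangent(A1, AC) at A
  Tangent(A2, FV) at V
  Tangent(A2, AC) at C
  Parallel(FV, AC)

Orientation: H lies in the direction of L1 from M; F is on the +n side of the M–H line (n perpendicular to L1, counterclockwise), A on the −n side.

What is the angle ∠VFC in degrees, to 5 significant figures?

12.236°

Tangency of A1 to both parallel lines with radius 3.6 puts F and A at M ± 3.6·n: F = (0.64369, 3.5420), A = (-0.64369, -3.5420). Equal radii place V and C the same way about H: V = H + 3.6·n = (33.309, -2.3942), C = H − 3.6·n = (32.021, -9.4782). Then cos ∠VFC = FV·FC / (|FV||FC|), giving 12.236°.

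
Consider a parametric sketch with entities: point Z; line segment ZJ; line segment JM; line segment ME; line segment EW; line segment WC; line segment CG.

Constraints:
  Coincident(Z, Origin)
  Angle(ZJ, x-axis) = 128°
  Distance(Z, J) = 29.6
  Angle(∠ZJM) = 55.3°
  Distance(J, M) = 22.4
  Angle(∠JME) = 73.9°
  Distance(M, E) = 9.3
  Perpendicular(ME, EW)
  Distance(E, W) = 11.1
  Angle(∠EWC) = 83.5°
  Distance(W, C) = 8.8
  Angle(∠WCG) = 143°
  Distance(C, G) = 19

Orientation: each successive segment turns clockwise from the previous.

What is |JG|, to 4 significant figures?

31.27

Z is at the origin; ZJ runs at 128.0° with length 29.6, so J = (-18.22, 23.33). ∠ZJM = 55.3° gives JM at 3.300° from the x-axis; with |JM| = 22.4, M = (4.139, 24.61). ∠JME = 73.9° gives ME at -102.8° from the x-axis; with |ME| = 9.3, E = (2.079, 15.55). ME is perpendicular to EW, so EW runs at 167.2°; with |EW| = 11.1, W = (-8.745, 18.00). ∠EWC = 83.5° gives WC at 70.70° from the x-axis; with |WC| = 8.8, C = (-5.837, 26.31). ∠WCG = 143.0° gives CG at 33.70° from the x-axis; with |CG| = 19.0, G = (9.970, 36.85). Then |JG| = |G − J| = 31.27.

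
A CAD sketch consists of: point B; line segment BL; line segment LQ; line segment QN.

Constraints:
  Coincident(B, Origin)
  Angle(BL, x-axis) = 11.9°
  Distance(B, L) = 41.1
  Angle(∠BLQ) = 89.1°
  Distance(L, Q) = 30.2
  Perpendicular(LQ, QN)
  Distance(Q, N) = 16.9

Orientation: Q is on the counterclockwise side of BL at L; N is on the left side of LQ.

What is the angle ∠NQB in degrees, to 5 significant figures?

35.723°

∠BLQ = 89.1°, so LQ runs at 11.9° + (180° − 89.1°) = 102.80° from the x-axis; with |LQ| = 30.2, Q = L + 30.2·(cos 102.80°, sin 102.80°) = (33.526, 37.925). LQ is perpendicular to QN; with |QN| = 16.9 on the left of LQ, N = Q + 16.9·(-0.97515, -0.22155) = (17.046, 34.180). Then cos ∠NQB = QN·QB / (|QN||QB|), giving 35.723°.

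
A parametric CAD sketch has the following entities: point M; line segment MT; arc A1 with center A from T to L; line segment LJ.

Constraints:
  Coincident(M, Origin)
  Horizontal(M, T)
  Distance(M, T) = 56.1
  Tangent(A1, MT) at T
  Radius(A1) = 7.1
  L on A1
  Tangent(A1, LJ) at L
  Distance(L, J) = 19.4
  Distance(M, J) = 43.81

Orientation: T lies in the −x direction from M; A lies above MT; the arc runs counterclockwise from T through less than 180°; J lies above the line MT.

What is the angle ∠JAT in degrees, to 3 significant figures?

126°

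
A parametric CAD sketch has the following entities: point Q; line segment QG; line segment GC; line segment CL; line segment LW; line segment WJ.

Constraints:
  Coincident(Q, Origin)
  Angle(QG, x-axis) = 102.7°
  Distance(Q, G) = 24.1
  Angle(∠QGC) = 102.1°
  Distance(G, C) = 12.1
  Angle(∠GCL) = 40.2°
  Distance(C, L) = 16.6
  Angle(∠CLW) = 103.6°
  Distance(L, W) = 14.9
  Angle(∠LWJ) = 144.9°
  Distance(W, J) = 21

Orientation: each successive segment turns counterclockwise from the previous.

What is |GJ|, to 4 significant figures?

26.40

∠CLW = 103.6° gives LW at 36.80° from the x-axis; with |LW| = 14.9, W = (7.324, 21.73). ∠LWJ = 144.9° gives WJ at 71.90° from the x-axis; with |WJ| = 21.0, J = (13.85, 41.69). Then |GJ| = |J − G| = 26.40.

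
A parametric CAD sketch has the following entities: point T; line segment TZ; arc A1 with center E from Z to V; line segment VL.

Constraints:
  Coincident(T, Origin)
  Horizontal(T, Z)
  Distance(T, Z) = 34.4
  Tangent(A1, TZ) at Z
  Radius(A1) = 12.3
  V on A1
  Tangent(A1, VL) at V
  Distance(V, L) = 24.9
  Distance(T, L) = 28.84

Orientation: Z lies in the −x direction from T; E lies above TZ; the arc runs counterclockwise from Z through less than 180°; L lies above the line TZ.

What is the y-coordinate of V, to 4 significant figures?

5.730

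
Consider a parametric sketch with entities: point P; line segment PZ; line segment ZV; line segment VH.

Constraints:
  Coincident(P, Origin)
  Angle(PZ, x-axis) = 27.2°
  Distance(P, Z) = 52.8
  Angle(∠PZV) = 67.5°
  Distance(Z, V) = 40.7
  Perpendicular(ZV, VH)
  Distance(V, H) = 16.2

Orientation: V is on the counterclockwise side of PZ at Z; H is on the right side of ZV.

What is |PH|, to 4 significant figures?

68.14

∠PZV = 67.5°, so ZV runs at 27.2° + (180° − 67.5°) = 139.7° from the x-axis; with |ZV| = 40.7, V = Z + 40.7·(cos 139.7°, sin 139.7°) = (15.92, 50.46). ZV ⟂ VH; with |VH| = 16.2 on the right of ZV, H = V + 16.2·(0.6468, 0.7627) = (26.40, 62.81). Then |PH| = |H − P| = 68.14.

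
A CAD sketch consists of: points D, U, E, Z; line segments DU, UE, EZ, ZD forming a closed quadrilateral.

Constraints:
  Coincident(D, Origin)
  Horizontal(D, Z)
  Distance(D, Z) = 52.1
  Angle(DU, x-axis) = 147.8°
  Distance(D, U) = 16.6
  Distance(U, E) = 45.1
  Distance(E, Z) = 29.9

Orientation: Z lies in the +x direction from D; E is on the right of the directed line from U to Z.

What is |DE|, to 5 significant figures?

28.534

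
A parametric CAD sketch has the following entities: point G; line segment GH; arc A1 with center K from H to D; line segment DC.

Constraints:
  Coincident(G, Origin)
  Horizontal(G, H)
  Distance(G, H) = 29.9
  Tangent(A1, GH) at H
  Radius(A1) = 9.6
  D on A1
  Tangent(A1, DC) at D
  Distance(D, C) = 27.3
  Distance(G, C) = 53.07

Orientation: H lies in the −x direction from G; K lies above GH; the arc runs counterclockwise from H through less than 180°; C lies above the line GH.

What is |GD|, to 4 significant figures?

26.67

Checks: G = (0.00, 0.00) ✓; |GH| = 29.90 ✓; |KD| = 9.600 ✓; ∠(KD, DC) = 90.00° ✓; |DC| = 27.30 ✓; |GC| = 53.07 ✓.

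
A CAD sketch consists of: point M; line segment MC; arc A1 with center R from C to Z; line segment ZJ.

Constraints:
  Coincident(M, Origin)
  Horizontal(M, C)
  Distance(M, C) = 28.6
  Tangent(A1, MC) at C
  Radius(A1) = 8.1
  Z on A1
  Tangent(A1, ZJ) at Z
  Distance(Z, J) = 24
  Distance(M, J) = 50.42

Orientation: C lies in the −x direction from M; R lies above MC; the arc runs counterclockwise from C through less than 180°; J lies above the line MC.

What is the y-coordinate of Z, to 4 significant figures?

13.86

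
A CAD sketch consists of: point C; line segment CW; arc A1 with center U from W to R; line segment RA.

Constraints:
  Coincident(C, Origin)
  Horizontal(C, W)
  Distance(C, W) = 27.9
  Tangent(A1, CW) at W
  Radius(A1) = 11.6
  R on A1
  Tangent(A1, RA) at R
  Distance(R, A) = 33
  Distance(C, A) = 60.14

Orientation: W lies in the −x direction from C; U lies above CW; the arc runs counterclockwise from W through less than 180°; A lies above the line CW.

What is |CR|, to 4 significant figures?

27.17

C is at the origin; C and W share the same y with |CW| = 27.9 and W on the −x side, so W = (-27.90, 0.000). Tangency of A1 to CW means the radius UW is perpendicular to CW, so U = W + (0, 11.6) = (-27.90, 11.60). Since UR ⟂ RA (tangency), |UA| = √(11.6² + 33.0²) = 34.98 regardless of where R sits on A1. So A lies on both circle(C, 60.14) and circle(U, 34.98); the above-CW intersection is A = (-40.93, 44.06). R is the foot of the tangent from A: R = (-19.18, 19.25).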